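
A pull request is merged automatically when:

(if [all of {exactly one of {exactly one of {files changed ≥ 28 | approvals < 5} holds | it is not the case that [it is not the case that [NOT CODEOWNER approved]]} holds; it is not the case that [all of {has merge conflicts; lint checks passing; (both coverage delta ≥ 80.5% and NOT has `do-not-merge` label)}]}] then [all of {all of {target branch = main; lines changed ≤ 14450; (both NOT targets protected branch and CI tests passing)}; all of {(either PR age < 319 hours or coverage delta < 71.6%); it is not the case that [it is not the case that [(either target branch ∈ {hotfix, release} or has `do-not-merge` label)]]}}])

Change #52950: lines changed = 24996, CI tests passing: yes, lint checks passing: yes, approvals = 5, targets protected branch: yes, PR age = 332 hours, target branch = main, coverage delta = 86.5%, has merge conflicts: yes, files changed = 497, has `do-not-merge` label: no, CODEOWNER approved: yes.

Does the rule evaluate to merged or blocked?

Merged

Atomic conditions:
  files changed ≥ 28: 497 ≥ 28 is true
  approvals < 5: 5 < 5 is false
  NOT CODEOWNER approved: yes → false
  has merge conflicts: yes → true
  lint checks passing: yes → true
  coverage delta ≥ 80.5%: 86.5 ≥ 80.5 is true
  NOT has `do-not-merge` label: no → true
  target branch = main: main == main is true
  lines changed ≤ 14450: 24996 ≤ 14450 is false
  NOT targets protected branch: yes → false
  CI tests passing: yes → true
  PR age < 319 hours: 332 < 319 is false
  coverage delta < 71.6%: 86.5 < 71.6 is false
  target branch ∈ {hotfix, release}: main is not in the set → false
  has `do-not-merge` label: no → false
Combine:
[1.1.1] exactly-one(true, false) = true
[1.1.2.1] NOT false = true
[1.1.2] NOT true = false
[1.1] exactly-one(true, false) = true
[1.2.1.3] true AND true = true
[1.2.1] true AND true AND true = true
[1.2] NOT true = false
[1] true AND false = false
[2.1.3] false AND true = false
[2.1] true AND false AND false = false
[2.2.1] false OR false = false
[2.2.2.1.1] false OR false = false
[2.2.2.1] NOT false = true
[2.2.2] NOT true = false
[2.2] false AND false = false
[2] false AND false = false
[root] false → false (antecedent false ⇒ implication holds) = true
Overall: true → merged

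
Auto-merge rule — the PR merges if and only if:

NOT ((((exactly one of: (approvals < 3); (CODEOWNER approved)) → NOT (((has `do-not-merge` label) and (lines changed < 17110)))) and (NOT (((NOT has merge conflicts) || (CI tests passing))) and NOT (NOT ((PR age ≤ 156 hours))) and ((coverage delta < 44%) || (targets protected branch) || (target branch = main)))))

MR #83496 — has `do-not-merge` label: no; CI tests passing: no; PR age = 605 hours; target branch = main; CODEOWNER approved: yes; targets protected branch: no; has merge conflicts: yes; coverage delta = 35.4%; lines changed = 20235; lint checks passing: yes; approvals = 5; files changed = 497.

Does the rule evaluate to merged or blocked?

Atomic conditions:
  approvals < 3: 5 < 3 is false
  CODEOWNER approved: yes → true
  has `do-not-merge` label: no → false
  lines changed < 17110: 20235 < 17110 is false
  NOT has merge conflicts: yes → false
  CI tests passing: no → false
  PR age ≤ 156 hours: 605 ≤ 156 is false
  coverage delta < 44%: 35.4 < 44 is true
  targets protected branch: no → false
  target branch = main: main == main is true
Combine:
[1.1.1] exactly-one(false, true) = true
[1.1.2.1] false AND false = false
[1.1.2] NOT false = true
[1.1] true → true = true
[1.2.1.1] false OR false = false
[1.2.1] NOT false = true
[1.2.2.1] NOT false = true
[1.2.2] NOT true = false
[1.2.3] true OR false OR true = true
[1.2] true AND false AND true = false
[1] true AND false = false
[root] NOT false = true
Overall: true → merged

Merged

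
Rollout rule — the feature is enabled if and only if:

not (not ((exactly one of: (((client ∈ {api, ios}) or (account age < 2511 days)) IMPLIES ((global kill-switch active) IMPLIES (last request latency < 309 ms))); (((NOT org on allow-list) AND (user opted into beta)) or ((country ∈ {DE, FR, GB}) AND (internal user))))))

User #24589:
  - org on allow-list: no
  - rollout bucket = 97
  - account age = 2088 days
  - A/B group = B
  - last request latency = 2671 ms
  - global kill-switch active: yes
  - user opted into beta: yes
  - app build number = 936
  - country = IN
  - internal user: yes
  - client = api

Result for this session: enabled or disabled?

Enabled

Atomic conditions:
  client ∈ {api, ios}: api is in the set → true
  account age < 2511 days: 2088 < 2511 is true
  global kill-switch active: yes → true
  last request latency < 309 ms: 2671 < 309 is false
  NOT org on allow-list: no → true
  user opted into beta: yes → true
  country ∈ {DE, FR, GB}: IN is not in the set → false
  internal user: yes → true
Combine:
[1.1.1.1] true OR true = true
[1.1.1.2] true → false = false
[1.1.1] true → false = false
[1.1.2.1] true AND true = true
[1.1.2.2] false AND true = false
[1.1.2] true OR false = true
[1.1] exactly-one(false, true) = true
[1] NOT true = false
[root] NOT false = true
Overall: true → enabled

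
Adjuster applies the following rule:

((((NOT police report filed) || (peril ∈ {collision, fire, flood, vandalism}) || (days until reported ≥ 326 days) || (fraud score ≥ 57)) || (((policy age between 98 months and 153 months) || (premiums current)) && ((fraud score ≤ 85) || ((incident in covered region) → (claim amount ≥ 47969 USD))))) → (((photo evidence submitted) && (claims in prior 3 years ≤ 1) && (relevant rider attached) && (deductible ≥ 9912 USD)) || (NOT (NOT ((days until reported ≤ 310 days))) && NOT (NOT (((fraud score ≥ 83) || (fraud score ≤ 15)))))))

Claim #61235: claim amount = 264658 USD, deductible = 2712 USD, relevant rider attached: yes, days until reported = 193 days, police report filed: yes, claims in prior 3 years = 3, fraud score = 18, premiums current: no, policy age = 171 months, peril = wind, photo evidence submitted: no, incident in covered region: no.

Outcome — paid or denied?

Atomic conditions:
  NOT police report filed: yes → false
  peril ∈ {collision, fire, flood, vandalism}: wind is not in the set → false
  days until reported ≥ 326 days: 193 ≥ 326 is false
  fraud score ≥ 57: 18 ≥ 57 is false
  policy age between 98 months and 153 months: 171 in [98, 153] is false
  premiums current: no → false
  fraud score ≤ 85: 18 ≤ 85 is true
  incident in covered region: no → false
  claim amount ≥ 47969 USD: 264658 ≥ 47969 is true
  photo evidence submitted: no → false
  claims in prior 3 years ≤ 1: 3 ≤ 1 is false
  relevant rider attached: yes → true
  deductible ≥ 9912 USD: 2712 ≥ 9912 is false
  days until reported ≤ 310 days: 193 ≤ 310 is true
  fraud score ≥ 83: 18 ≥ 83 is false
  fraud score ≤ 15: 18 ≤ 15 is false
Combine:
[1.1] false OR false OR false OR false = false
[1.2.1] false OR false = false
[1.2.2.2] false → true (antecedent false ⇒ implication holds) = true
[1.2.2] true OR true = true
[1.2] false AND true = false
[1] false OR false = false
[2.1] false AND false AND true AND false = false
[2.2.1.1] NOT true = false
[2.2.1] NOT false = true
[2.2.2.1.1] false OR false = false
[2.2.2.1] NOT false = true
[2.2.2] NOT true = false
[2.2] true AND false = false
[2] false OR false = false
[root] false → false (antecedent false ⇒ implication holds) = true
Overall: true → paid

Paid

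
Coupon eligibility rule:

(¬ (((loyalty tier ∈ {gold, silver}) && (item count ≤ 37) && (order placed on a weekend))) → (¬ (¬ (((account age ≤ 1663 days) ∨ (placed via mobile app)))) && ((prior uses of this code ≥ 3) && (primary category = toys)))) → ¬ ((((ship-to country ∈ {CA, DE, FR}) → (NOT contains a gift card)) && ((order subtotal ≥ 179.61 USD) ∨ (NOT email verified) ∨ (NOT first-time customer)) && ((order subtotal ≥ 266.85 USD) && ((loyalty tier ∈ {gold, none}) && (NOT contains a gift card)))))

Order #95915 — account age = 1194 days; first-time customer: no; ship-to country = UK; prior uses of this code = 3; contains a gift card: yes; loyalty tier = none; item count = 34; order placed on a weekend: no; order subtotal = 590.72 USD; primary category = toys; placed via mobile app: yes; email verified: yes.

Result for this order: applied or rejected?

Applied

Atomic conditions:
  loyalty tier ∈ {gold, silver}: none is not in the set → false
  item count ≤ 37: 34 ≤ 37 is true
  order placed on a weekend: no → false
  account age ≤ 1663 days: 1194 ≤ 1663 is true
  placed via mobile app: yes → true
  prior uses of this code ≥ 3: 3 ≥ 3 is true
  primary category = toys: toys == toys is true
  ship-to country ∈ {CA, DE, FR}: UK is not in the set → false
  NOT contains a gift card: yes → false
  order subtotal ≥ 179.61 USD: 590.72 ≥ 179.61 is true
  NOT email verified: yes → false
  NOT first-time customer: no → true
  order subtotal ≥ 266.85 USD: 590.72 ≥ 266.85 is true
  loyalty tier ∈ {gold, none}: none is in the set → true
Combine:
[1.1.1] false AND true AND false = false
[1.1] NOT false = true
[1.2.1.1.1] true OR true = true
[1.2.1.1] NOT true = false
[1.2.1] NOT false = true
[1.2.2] true AND true = true
[1.2] true AND true = true
[1] true → true = true
[2.1.1] false → false (antecedent false ⇒ implication holds) = true
[2.1.2] true OR false OR true = true
[2.1.3.2] true AND false = false
[2.1.3] true AND false = false
[2.1] true AND true AND false = false
[2] NOT false = true
[root] true → true = true
Overall: true → applied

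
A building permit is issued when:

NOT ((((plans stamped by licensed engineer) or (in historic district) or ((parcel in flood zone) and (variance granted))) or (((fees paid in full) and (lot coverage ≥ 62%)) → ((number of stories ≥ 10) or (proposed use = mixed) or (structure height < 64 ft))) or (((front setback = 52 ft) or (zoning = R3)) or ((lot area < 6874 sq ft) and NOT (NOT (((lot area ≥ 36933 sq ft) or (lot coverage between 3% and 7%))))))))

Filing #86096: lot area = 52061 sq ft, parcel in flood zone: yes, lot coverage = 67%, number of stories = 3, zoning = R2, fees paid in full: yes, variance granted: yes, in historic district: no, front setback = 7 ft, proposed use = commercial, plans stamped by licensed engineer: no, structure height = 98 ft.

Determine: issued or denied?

Atomic conditions:
  plans stamped by licensed engineer: no → false
  in historic district: no → false
  parcel in flood zone: yes → true
  variance granted: yes → true
  fees paid in full: yes → true
  lot coverage ≥ 62%: 67 ≥ 62 is true
  number of stories ≥ 10: 3 ≥ 10 is false
  proposed use = mixed: commercial == mixed is false
  structure height < 64 ft: 98 < 64 is false
  front setback = 52 ft: 7 == 52 is false
  zoning = R3: R2 == R3 is false
  lot area < 6874 sq ft: 52061 < 6874 is false
  lot area ≥ 36933 sq ft: 52061 ≥ 36933 is true
  lot coverage between 3% and 7%: 67 in [3, 7] is false
Combine:
[1.1.3] true AND true = true
[1.1] false OR false OR true = true
[1.2.1] true AND true = true
[1.2.2] false OR false OR false = false
[1.2] true → false = false
[1.3.1] false OR false = false
[1.3.2.2.1.1] true OR false = true
[1.3.2.2.1] NOT true = false
[1.3.2.2] NOT false = true
[1.3.2] false AND true = false
[1.3] false OR false = false
[1] true OR false OR false = true
[root] NOT true = false
Overall: false → denied

Denied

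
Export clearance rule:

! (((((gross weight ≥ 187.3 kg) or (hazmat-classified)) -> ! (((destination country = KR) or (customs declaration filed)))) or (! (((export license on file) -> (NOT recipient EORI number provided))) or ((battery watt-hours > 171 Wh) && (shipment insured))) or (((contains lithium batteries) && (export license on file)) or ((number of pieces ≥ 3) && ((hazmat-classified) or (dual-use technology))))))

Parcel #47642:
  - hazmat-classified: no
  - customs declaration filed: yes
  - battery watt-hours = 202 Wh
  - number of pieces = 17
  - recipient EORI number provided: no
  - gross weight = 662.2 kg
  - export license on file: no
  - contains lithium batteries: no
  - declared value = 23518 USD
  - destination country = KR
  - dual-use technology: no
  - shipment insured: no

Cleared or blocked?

Cleared

Atomic conditions:
  gross weight ≥ 187.3 kg: 662.2 ≥ 187.3 is true
  hazmat-classified: no → false
  destination country = KR: KR == KR is true
  customs declaration filed: yes → true
  export license on file: no → false
  NOT recipient EORI number provided: no → true
  battery watt-hours > 171 Wh: 202 > 171 is true
  shipment insured: no → false
  contains lithium batteries: no → false
  number of pieces ≥ 3: 17 ≥ 3 is true
  dual-use technology: no → false
Combine:
[1.1.1] true OR false = true
[1.1.2.1] true OR true = true
[1.1.2] NOT true = false
[1.1] true → false = false
[1.2.1.1] false → true (antecedent false ⇒ implication holds) = true
[1.2.1] NOT true = false
[1.2.2] true AND false = false
[1.2] false OR false = false
[1.3.1] false AND false = false
[1.3.2.2] false OR false = false
[1.3.2] true AND false = false
[1.3] false OR false = false
[1] false OR false OR false = false
[root] NOT false = true
Overall: true → cleared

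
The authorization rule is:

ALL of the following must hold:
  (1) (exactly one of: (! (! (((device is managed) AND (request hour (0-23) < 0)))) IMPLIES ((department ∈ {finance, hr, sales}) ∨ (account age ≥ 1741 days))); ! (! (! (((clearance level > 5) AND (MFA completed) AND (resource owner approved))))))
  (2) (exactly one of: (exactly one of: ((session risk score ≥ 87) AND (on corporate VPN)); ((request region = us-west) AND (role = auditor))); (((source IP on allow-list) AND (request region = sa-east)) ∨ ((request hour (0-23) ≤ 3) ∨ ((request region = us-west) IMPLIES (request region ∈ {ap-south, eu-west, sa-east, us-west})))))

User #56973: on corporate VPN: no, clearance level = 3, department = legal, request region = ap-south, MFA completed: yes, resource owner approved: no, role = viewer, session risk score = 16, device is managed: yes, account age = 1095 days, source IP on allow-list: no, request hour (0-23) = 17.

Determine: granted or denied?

Denied

Atomic conditions:
  device is managed: yes → true
  request hour (0-23) < 0: 17 < 0 is false
  department ∈ {finance, hr, sales}: legal is not in the set → false
  account age ≥ 1741 days: 1095 ≥ 1741 is false
  clearance level > 5: 3 > 5 is false
  MFA completed: yes → true
  resource owner approved: no → false
  session risk score ≥ 87: 16 ≥ 87 is false
  on corporate VPN: no → false
  request region = us-west: ap-south == us-west is false
  role = auditor: viewer == auditor is false
  source IP on allow-list: no → false
  request region = sa-east: ap-south == sa-east is false
  request hour (0-23) ≤ 3: 17 ≤ 3 is false
  request region ∈ {ap-south, eu-west, sa-east, us-west}: ap-south is in the set → true
Combine:
[1.1.1.1.1] true AND false = false
[1.1.1.1] NOT false = true
[1.1.1] NOT true = false
[1.1.2] false OR false = false
[1.1] false → false (antecedent false ⇒ implication holds) = true
[1.2.1.1.1] false AND true AND false = false
[1.2.1.1] NOT false = true
[1.2.1] NOT true = false
[1.2] NOT false = true
[1] exactly-one(true, true) = false
[2.1.1] false AND false = false
[2.1.2] false AND false = false
[2.1] exactly-one(false, false) = false
[2.2.1] false AND false = false
[2.2.2.2] false → true (antecedent false ⇒ implication holds) = true
[2.2.2] false OR true = true
[2.2] false OR true = true
[2] exactly-one(false, true) = true
[root] false AND true = false
Overall: false → denied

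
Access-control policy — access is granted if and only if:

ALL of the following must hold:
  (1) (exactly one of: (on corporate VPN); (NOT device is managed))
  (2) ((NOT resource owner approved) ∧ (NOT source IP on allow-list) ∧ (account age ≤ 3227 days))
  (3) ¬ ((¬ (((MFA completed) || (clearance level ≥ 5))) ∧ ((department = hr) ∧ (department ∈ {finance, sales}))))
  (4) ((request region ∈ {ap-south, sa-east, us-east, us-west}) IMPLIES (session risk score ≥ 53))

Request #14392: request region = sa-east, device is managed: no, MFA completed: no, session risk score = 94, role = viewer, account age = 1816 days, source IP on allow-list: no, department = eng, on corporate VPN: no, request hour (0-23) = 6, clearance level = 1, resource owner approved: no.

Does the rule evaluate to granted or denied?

Atomic conditions:
  on corporate VPN: no → false
  NOT device is managed: no → true
  NOT resource owner approved: no → true
  NOT source IP on allow-list: no → true
  account age ≤ 3227 days: 1816 ≤ 3227 is true
  MFA completed: no → false
  clearance level ≥ 5: 1 ≥ 5 is false
  department = hr: eng == hr is false
  department ∈ {finance, sales}: eng is not in the set → false
  request region ∈ {ap-south, sa-east, us-east, us-west}: sa-east is in the set → true
  session risk score ≥ 53: 94 ≥ 53 is true
Combine:
[1] exactly-one(false, true) = true
[2] true AND true AND true = true
[3.1.1.1] false OR false = false
[3.1.1] NOT false = true
[3.1.2] false AND false = false
[3.1] true AND false = false
[3] NOT false = true
[4] true → true = true
[root] true AND true AND true AND true = true
Overall: true → granted

Granted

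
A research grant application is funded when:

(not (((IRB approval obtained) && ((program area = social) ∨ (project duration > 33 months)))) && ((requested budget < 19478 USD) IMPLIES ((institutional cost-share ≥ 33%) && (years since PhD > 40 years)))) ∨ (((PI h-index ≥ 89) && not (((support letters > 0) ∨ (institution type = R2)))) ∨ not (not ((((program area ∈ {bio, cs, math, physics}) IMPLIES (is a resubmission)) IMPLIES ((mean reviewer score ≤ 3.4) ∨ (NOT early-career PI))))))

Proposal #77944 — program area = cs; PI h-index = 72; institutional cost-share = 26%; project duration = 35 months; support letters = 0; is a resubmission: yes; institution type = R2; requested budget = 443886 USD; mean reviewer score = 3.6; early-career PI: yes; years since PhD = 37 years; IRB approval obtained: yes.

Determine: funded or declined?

Atomic conditions:
  IRB approval obtained: yes → true
  program area = social: cs == social is false
  project duration > 33 months: 35 > 33 is true
  requested budget < 19478 USD: 443886 < 19478 is false
  institutional cost-share ≥ 33%: 26 ≥ 33 is false
  years since PhD > 40 years: 37 > 40 is false
  PI h-index ≥ 89: 72 ≥ 89 is false
  support letters > 0: 0 > 0 is false
  institution type = R2: R2 == R2 is true
  program area ∈ {bio, cs, math, physics}: cs is in the set → true
  is a resubmission: yes → true
  mean reviewer score ≤ 3.4: 3.6 ≤ 3.4 is false
  NOT early-career PI: yes → false
Combine:
[1.1.1.2] false OR true = true
[1.1.1] true AND true = true
[1.1] NOT true = false
[1.2.2] false AND false = false
[1.2] false → false (antecedent false ⇒ implication holds) = true
[1] false AND true = false
[2.1.2.1] false OR true = true
[2.1.2] NOT true = false
[2.1] false AND false = false
[2.2.1.1.1] true → true = true
[2.2.1.1.2] false OR false = false
[2.2.1.1] true → false = false
[2.2.1] NOT false = true
[2.2] NOT true = false
[2] false OR false = false
[root] false OR false = false
Overall: false → declined

Declined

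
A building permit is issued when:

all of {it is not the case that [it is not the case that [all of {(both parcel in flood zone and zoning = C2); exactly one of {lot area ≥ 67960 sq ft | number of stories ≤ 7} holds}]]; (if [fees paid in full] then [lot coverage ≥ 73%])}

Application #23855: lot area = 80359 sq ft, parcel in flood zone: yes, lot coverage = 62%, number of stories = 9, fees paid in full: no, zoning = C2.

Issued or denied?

Issued

Atomic conditions:
  parcel in flood zone: yes → true
  zoning = C2: C2 == C2 is true
  lot area ≥ 67960 sq ft: 80359 ≥ 67960 is true
  number of stories ≤ 7: 9 ≤ 7 is false
  fees paid in full: no → false
  lot coverage ≥ 73%: 62 ≥ 73 is false
Combine:
[1.1.1.1] true AND true = true
[1.1.1.2] exactly-one(true, false) = true
[1.1.1] true AND true = true
[1.1] NOT true = false
[1] NOT false = true
[2] false → false (antecedent false ⇒ implication holds) = true
[root] true AND true = true
Overall: true → issued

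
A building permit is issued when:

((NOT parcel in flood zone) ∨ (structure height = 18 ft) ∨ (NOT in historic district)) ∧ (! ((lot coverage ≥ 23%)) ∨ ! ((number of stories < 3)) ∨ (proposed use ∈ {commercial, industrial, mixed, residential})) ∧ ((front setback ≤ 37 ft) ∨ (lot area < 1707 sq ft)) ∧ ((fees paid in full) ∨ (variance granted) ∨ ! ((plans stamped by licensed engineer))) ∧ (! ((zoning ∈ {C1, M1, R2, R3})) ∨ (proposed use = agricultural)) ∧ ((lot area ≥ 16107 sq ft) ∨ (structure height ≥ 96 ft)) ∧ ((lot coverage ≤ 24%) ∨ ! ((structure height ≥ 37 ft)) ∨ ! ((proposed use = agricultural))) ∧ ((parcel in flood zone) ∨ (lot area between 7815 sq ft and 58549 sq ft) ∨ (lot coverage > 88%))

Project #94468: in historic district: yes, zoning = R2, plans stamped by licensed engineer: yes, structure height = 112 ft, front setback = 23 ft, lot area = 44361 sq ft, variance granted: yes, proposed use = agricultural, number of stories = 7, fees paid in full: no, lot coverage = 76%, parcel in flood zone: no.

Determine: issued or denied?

Denied

Atomic conditions:
  NOT parcel in flood zone: no → true
  structure height = 18 ft: 112 == 18 is false
  NOT in historic district: yes → false
  lot coverage ≥ 23%: 76 ≥ 23 is true
  number of stories < 3: 7 < 3 is false
  proposed use ∈ {commercial, industrial, mixed, residential}: agricultural is not in the set → false
  front setback ≤ 37 ft: 23 ≤ 37 is true
  lot area < 1707 sq ft: 44361 < 1707 is false
  fees paid in full: no → false
  variance granted: yes → true
  plans stamped by licensed engineer: yes → true
  zoning ∈ {C1, M1, R2, R3}: R2 is in the set → true
  proposed use = agricultural: agricultural == agricultural is true
  lot area ≥ 16107 sq ft: 44361 ≥ 16107 is true
  structure height ≥ 96 ft: 112 ≥ 96 is true
  lot coverage ≤ 24%: 76 ≤ 24 is false
  structure height ≥ 37 ft: 112 ≥ 37 is true
  parcel in flood zone: no → false
  lot area between 7815 sq ft and 58549 sq ft: 44361 in [7815, 58549] is true
  lot coverage > 88%: 76 > 88 is false
Combine:
[1] true OR false OR false = true
[2.1] NOT true = false
[2.2] NOT false = true
[2] false OR true OR false = true
[3] true OR false = true
[4.3] NOT true = false
[4] false OR true OR false = true
[5.1] NOT true = false
[5] false OR true = true
[6] true OR true = true
[7.2] NOT true = false
[7.3] NOT true = false
[7] false OR false OR false = false
[8] false OR true OR false = true
[root] true AND true AND true AND true AND true AND true AND false AND true = false
Overall: false → denied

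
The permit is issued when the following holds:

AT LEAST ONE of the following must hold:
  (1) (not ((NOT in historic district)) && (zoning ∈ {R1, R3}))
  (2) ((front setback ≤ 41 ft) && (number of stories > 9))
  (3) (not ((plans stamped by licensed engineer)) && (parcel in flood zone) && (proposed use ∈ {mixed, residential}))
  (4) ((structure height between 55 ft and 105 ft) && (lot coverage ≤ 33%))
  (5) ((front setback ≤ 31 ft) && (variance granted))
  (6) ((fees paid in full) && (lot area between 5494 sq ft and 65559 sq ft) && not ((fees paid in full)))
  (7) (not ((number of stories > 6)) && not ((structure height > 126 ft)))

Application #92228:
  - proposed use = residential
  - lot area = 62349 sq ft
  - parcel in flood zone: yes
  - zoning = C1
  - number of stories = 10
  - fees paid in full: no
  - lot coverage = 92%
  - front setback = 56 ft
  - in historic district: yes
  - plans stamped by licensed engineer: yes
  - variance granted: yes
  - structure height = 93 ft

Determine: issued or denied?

Atomic conditions:
  NOT in historic district: yes → false
  zoning ∈ {R1, R3}: C1 is not in the set → false
  front setback ≤ 41 ft: 56 ≤ 41 is false
  number of stories > 9: 10 > 9 is true
  plans stamped by licensed engineer: yes → true
  parcel in flood zone: yes → true
  proposed use ∈ {mixed, residential}: residential is in the set → true
  structure height between 55 ft and 105 ft: 93 in [55, 105] is true
  lot coverage ≤ 33%: 92 ≤ 33 is false
  front setback ≤ 31 ft: 56 ≤ 31 is false
  variance granted: yes → true
  fees paid in full: no → false
  lot area between 5494 sq ft and 65559 sq ft: 62349 in [5494, 65559] is true
  number of stories > 6: 10 > 6 is true
  structure height > 126 ft: 93 > 126 is false
Combine:
[1.1] NOT false = true
[1] true AND false = false
[2] false AND true = false
[3.1] NOT true = false
[3] false AND true AND true = false
[4] true AND false = false
[5] false AND true = false
[6.3] NOT false = true
[6] false AND true AND true = false
[7.1] NOT true = false
[7.2] NOT false = true
[7] false AND true = false
[root] false OR false OR false OR false OR false OR false OR false = false
Overall: false → denied

Denied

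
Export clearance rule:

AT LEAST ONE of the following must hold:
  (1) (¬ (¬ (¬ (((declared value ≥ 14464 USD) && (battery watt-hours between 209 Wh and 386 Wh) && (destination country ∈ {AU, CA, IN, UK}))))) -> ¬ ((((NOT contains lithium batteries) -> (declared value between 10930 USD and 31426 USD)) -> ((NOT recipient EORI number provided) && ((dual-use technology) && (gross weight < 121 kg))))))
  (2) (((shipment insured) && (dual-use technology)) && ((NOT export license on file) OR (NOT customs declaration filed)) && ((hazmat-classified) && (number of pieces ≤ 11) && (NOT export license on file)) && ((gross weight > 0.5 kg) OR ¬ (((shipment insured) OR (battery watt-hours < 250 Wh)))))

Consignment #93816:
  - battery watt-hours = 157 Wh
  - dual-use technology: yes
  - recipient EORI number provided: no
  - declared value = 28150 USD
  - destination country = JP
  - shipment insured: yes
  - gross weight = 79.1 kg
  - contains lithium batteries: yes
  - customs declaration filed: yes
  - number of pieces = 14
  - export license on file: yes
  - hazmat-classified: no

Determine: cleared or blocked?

Atomic conditions:
  declared value ≥ 14464 USD: 28150 ≥ 14464 is true
  battery watt-hours between 209 Wh and 386 Wh: 157 in [209, 386] is false
  destination country ∈ {AU, CA, IN, UK}: JP is not in the set → false
  NOT contains lithium batteries: yes → false
  declared value between 10930 USD and 31426 USD: 28150 in [10930, 31426] is true
  NOT recipient EORI number provided: no → true
  dual-use technology: yes → true
  gross weight < 121 kg: 79.1 < 121 is true
  shipment insured: yes → true
  NOT export license on file: yes → false
  NOT customs declaration filed: yes → false
  hazmat-classified: no → false
  number of pieces ≤ 11: 14 ≤ 11 is false
  gross weight > 0.5 kg: 79.1 > 0.5 is true
  battery watt-hours < 250 Wh: 157 < 250 is true
Combine:
[1.1.1.1.1] true AND false AND false = false
[1.1.1.1] NOT false = true
[1.1.1] NOT true = false
[1.1] NOT false = true
[1.2.1.1] false → true (antecedent false ⇒ implication holds) = true
[1.2.1.2.2] true AND true = true
[1.2.1.2] true AND true = true
[1.2.1] true → true = true
[1.2] NOT true = false
[1] true → false = false
[2.1] true AND true = true
[2.2] false OR false = false
[2.3] false AND false AND false = false
[2.4.2.1] true OR true = true
[2.4.2] NOT true = false
[2.4] true OR false = true
[2] true AND false AND false AND true = false
[root] false OR false = false
Overall: false → blocked

Blocked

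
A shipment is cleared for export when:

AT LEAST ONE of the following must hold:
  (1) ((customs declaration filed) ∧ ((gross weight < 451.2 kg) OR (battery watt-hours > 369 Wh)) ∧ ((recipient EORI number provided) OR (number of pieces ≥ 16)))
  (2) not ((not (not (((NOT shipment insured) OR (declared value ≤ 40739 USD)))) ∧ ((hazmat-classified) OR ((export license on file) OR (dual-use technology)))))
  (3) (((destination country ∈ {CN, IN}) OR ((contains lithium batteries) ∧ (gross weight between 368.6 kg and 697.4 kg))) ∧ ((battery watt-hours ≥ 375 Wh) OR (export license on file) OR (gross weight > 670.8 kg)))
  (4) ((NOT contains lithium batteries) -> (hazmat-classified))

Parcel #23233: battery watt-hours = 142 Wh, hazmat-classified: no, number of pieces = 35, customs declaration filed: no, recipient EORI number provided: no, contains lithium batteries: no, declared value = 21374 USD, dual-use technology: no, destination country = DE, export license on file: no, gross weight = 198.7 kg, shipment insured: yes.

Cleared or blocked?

Cleared

Atomic conditions:
  customs declaration filed: no → false
  gross weight < 451.2 kg: 198.7 < 451.2 is true
  battery watt-hours > 369 Wh: 142 > 369 is false
  recipient EORI number provided: no → false
  number of pieces ≥ 16: 35 ≥ 16 is true
  NOT shipment insured: yes → false
  declared value ≤ 40739 USD: 21374 ≤ 40739 is true
  hazmat-classified: no → false
  export license on file: no → false
  dual-use technology: no → false
  destination country ∈ {CN, IN}: DE is not in the set → false
  contains lithium batteries: no → false
  gross weight between 368.6 kg and 697.4 kg: 198.7 in [368.6, 697.4] is false
  battery watt-hours ≥ 375 Wh: 142 ≥ 375 is false
  gross weight > 670.8 kg: 198.7 > 670.8 is false
  NOT contains lithium batteries: no → true
Combine:
[1.2] true OR false = true
[1.3] false OR true = true
[1] false AND true AND true = false
[2.1.1.1.1] false OR true = true
[2.1.1.1] NOT true = false
[2.1.1] NOT false = true
[2.1.2.2] false OR false = false
[2.1.2] false OR false = false
[2.1] true AND false = false
[2] NOT false = true
[3.1.2] false AND false = false
[3.1] false OR false = false
[3.2] false OR false OR false = false
[3] false AND false = false
[4] true → false = false
[root] false OR true OR false OR false = true
Overall: true → cleared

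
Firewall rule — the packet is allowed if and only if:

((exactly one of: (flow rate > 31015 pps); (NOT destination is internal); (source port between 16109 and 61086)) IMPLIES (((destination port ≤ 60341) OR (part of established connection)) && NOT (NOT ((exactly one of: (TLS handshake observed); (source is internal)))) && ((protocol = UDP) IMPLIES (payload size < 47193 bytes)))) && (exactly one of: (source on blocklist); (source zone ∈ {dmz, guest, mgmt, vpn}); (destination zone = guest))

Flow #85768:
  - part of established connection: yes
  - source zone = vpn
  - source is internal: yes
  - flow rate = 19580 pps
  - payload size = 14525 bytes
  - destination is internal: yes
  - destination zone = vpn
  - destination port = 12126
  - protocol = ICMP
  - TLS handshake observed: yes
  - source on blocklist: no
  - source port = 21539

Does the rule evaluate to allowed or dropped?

Dropped

Atomic conditions:
  flow rate > 31015 pps: 19580 > 31015 is false
  NOT destination is internal: yes → false
  source port between 16109 and 61086: 21539 in [16109, 61086] is true
  destination port ≤ 60341: 12126 ≤ 60341 is true
  part of established connection: yes → true
  TLS handshake observed: yes → true
  source is internal: yes → true
  protocol = UDP: ICMP == UDP is false
  payload size < 47193 bytes: 14525 < 47193 is true
  source on blocklist: no → false
  source zone ∈ {dmz, guest, mgmt, vpn}: vpn is in the set → true
  destination zone = guest: vpn == guest is false
Combine:
[1.1] exactly-one(false, false, true) = true
[1.2.1] true OR true = true
[1.2.2.1.1] exactly-one(true, true) = false
[1.2.2.1] NOT false = true
[1.2.2] NOT true = false
[1.2.3] false → true (antecedent false ⇒ implication holds) = true
[1.2] true AND false AND true = false
[1] true → false = false
[2] exactly-one(false, true, false) = true
[root] false AND true = false
Overall: false → dropped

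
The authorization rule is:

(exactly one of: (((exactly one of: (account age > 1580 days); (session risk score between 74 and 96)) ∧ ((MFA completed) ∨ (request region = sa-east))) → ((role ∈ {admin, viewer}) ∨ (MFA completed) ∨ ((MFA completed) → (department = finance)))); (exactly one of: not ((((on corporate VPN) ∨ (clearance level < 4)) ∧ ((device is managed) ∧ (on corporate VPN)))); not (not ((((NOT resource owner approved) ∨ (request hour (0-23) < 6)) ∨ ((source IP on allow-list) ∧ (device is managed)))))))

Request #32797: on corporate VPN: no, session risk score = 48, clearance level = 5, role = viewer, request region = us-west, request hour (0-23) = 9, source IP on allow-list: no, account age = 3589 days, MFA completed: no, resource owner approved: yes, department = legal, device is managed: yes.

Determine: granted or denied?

Atomic conditions:
  account age > 1580 days: 3589 > 1580 is true
  session risk score between 74 and 96: 48 in [74, 96] is false
  MFA completed: no → false
  request region = sa-east: us-west == sa-east is false
  role ∈ {admin, viewer}: viewer is in the set → true
  department = finance: legal == finance is false
  on corporate VPN: no → false
  clearance level < 4: 5 < 4 is false
  device is managed: yes → true
  NOT resource owner approved: yes → false
  request hour (0-23) < 6: 9 < 6 is false
  source IP on allow-list: no → false
Combine:
[1.1.1] exactly-one(true, false) = true
[1.1.2] false OR false = false
[1.1] true AND false = false
[1.2.3] false → false (antecedent false ⇒ implication holds) = true
[1.2] true OR false OR true = true
[1] false → true (antecedent false ⇒ implication holds) = true
[2.1.1.1] false OR false = false
[2.1.1.2] true AND false = false
[2.1.1] false AND false = false
[2.1] NOT false = true
[2.2.1.1.1] false OR false = false
[2.2.1.1.2] false AND true = false
[2.2.1.1] false OR false = false
[2.2.1] NOT false = true
[2.2] NOT true = false
[2] exactly-one(true, false) = true
[root] exactly-one(true, true) = false
Overall: false → denied

Denied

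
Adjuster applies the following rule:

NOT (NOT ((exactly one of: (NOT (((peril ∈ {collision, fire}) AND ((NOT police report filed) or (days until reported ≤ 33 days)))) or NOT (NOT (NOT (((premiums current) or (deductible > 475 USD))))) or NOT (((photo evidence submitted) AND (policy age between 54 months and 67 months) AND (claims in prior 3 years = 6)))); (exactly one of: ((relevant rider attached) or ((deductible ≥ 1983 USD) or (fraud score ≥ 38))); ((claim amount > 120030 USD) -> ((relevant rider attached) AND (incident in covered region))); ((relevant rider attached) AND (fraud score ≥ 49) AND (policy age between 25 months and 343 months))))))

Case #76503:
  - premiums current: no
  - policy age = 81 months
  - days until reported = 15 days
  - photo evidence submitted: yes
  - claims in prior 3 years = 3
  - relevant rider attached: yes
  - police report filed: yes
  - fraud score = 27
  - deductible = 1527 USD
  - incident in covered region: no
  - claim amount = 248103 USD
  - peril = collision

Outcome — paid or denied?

Atomic conditions:
  peril ∈ {collision, fire}: collision is in the set → true
  NOT police report filed: yes → false
  days until reported ≤ 33 days: 15 ≤ 33 is true
  premiums current: no → false
  deductible > 475 USD: 1527 > 475 is true
  photo evidence submitted: yes → true
  policy age between 54 months and 67 months: 81 in [54, 67] is false
  claims in prior 3 years = 6: 3 == 6 is false
  relevant rider attached: yes → true
  deductible ≥ 1983 USD: 1527 ≥ 1983 is false
  fraud score ≥ 38: 27 ≥ 38 is false
  claim amount > 120030 USD: 248103 > 120030 is true
  incident in covered region: no → false
  fraud score ≥ 49: 27 ≥ 49 is false
  policy age between 25 months and 343 months: 81 in [25, 343] is true
Combine:
[1.1.1.1.1.2] false OR true = true
[1.1.1.1.1] true AND true = true
[1.1.1.1] NOT true = false
[1.1.1.2.1.1.1] false OR true = true
[1.1.1.2.1.1] NOT true = false
[1.1.1.2.1] NOT false = true
[1.1.1.2] NOT true = false
[1.1.1.3.1] true AND false AND false = false
[1.1.1.3] NOT false = true
[1.1.1] false OR false OR true = true
[1.1.2.1.2] false OR false = false
[1.1.2.1] true OR false = true
[1.1.2.2.2] true AND false = false
[1.1.2.2] true → false = false
[1.1.2.3] true AND false AND true = false
[1.1.2] exactly-one(true, false, false) = true
[1.1] exactly-one(true, true) = false
[1] NOT false = true
[root] NOT true = false
Overall: false → denied

Denied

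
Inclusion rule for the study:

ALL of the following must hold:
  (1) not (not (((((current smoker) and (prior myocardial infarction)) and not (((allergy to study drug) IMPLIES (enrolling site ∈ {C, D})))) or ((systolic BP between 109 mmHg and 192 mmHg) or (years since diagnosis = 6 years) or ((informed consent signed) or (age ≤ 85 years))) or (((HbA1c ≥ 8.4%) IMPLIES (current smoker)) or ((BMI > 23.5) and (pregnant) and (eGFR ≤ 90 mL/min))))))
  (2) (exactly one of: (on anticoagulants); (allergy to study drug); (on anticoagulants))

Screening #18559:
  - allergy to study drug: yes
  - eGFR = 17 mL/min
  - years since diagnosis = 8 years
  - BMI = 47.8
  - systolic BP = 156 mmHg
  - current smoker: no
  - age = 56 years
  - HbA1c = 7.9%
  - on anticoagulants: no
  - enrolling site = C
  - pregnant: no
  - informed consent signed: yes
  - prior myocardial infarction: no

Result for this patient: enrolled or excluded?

Enrolled

Atomic conditions:
  current smoker: no → false
  prior myocardial infarction: no → false
  allergy to study drug: yes → true
  enrolling site ∈ {C, D}: C is in the set → true
  systolic BP between 109 mmHg and 192 mmHg: 156 in [109, 192] is true
  years since diagnosis = 6 years: 8 == 6 is false
  informed consent signed: yes → true
  age ≤ 85 years: 56 ≤ 85 is true
  HbA1c ≥ 8.4%: 7.9 ≥ 8.4 is false
  BMI > 23.5: 47.8 > 23.5 is true
  pregnant: no → false
  eGFR ≤ 90 mL/min: 17 ≤ 90 is true
  on anticoagulants: no → false
Combine:
[1.1.1.1.1] false AND false = false
[1.1.1.1.2.1] true → true = true
[1.1.1.1.2] NOT true = false
[1.1.1.1] false AND false = false
[1.1.1.2.3] true OR true = true
[1.1.1.2] true OR false OR true = true
[1.1.1.3.1] false → false (antecedent false ⇒ implication holds) = true
[1.1.1.3.2] true AND false AND true = false
[1.1.1.3] true OR false = true
[1.1.1] false OR true OR true = true
[1.1] NOT true = false
[1] NOT false = true
[2] exactly-one(false, true, false) = true
[root] true AND true = true
Overall: true → enrolled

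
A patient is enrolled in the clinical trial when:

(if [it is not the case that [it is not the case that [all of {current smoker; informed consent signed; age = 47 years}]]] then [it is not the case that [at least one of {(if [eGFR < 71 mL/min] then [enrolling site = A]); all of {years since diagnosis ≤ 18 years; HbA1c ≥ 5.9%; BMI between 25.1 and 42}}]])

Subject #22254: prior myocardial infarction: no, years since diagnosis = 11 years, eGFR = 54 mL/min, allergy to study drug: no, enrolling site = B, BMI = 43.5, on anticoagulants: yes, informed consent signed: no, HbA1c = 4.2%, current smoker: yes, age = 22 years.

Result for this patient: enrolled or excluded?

Enrolled

Atomic conditions:
  current smoker: yes → true
  informed consent signed: no → false
  age = 47 years: 22 == 47 is false
  eGFR < 71 mL/min: 54 < 71 is true
  enrolling site = A: B == A is false
  years since diagnosis ≤ 18 years: 11 ≤ 18 is true
  HbA1c ≥ 5.9%: 4.2 ≥ 5.9 is false
  BMI between 25.1 and 42: 43.5 in [25.1, 42] is false
Combine:
[1.1.1] true AND false AND false = false
[1.1] NOT false = true
[1] NOT true = false
[2.1.1] true → false = false
[2.1.2] true AND false AND false = false
[2.1] false OR false = false
[2] NOT false = true
[root] false → true (antecedent false ⇒ implication holds) = true
Overall: true → enrolled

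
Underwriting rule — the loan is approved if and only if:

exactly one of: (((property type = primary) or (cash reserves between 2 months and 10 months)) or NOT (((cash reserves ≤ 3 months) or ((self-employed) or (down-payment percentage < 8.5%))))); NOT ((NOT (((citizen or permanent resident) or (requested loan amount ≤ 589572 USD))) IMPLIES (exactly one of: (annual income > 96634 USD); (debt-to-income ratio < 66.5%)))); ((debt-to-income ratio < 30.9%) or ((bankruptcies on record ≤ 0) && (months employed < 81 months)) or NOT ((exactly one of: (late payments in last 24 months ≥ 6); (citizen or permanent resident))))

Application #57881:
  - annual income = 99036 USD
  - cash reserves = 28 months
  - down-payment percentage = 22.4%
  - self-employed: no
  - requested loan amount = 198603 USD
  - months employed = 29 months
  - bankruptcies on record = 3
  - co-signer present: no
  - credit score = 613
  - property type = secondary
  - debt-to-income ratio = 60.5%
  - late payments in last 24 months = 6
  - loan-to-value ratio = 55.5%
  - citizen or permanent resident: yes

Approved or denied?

Atomic conditions:
  property type = primary: secondary == primary is false
  cash reserves between 2 months and 10 months: 28 in [2, 10] is false
  cash reserves ≤ 3 months: 28 ≤ 3 is false
  self-employed: no → false
  down-payment percentage < 8.5%: 22.4 < 8.5 is false
  citizen or permanent resident: yes → true
  requested loan amount ≤ 589572 USD: 198603 ≤ 589572 is true
  annual income > 96634 USD: 99036 > 96634 is true
  debt-to-income ratio < 66.5%: 60.5 < 66.5 is true
  debt-to-income ratio < 30.9%: 60.5 < 30.9 is false
  bankruptcies on record ≤ 0: 3 ≤ 0 is false
  months employed < 81 months: 29 < 81 is true
  late payments in last 24 months ≥ 6: 6 ≥ 6 is true
Combine:
[1.1] false OR false = false
[1.2.1.2] false OR false = false
[1.2.1] false OR false = false
[1.2] NOT false = true
[1] false OR true = true
[2.1.1.1] true OR true = true
[2.1.1] NOT true = false
[2.1.2] exactly-one(true, true) = false
[2.1] false → false (antecedent false ⇒ implication holds) = true
[2] NOT true = false
[3.2] false AND true = false
[3.3.1] exactly-one(true, true) = false
[3.3] NOT false = true
[3] false OR false OR true = true
[root] exactly-one(true, false, true) = false
Overall: false → denied

Denied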